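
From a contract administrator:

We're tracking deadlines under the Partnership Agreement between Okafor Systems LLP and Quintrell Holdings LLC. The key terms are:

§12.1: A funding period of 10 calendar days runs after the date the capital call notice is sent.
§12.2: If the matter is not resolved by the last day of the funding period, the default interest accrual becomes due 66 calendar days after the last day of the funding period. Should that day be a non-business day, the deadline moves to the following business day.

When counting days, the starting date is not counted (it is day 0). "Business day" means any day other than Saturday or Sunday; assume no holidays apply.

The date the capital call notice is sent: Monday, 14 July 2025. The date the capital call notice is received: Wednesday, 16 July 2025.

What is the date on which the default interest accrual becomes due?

The last day of the funding period: 14 July 2025 + 10 days = 24 July 2025.
Adding 66 calendar days to 24 July 2025 gives 28 September 2025, which is the date on which the default interest accrual becomes due. That falls on a Sunday, so it rolls to the next business day, Monday, 29 September 2025.

29 September 2025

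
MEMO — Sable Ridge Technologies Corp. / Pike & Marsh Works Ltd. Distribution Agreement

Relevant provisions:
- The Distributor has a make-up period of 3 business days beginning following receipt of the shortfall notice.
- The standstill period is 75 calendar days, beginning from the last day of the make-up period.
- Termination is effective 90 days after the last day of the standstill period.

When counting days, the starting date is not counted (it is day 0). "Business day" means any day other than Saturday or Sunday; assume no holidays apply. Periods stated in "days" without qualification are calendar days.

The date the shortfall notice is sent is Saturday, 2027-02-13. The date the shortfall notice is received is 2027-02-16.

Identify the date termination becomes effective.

The last day of the make-up period: 3 business days after Tuesday, 2027-02-16, skipping weekends — Feb 17, Feb 18, Feb 19 — lands on Friday, 2027-02-19.
Adding 75 calendar days to 2027-02-19 gives 2027-05-05, which is the last day of the standstill period.
The date termination becomes effective: 2027-05-05 + 90 days = 2027-08-03.

2027-08-03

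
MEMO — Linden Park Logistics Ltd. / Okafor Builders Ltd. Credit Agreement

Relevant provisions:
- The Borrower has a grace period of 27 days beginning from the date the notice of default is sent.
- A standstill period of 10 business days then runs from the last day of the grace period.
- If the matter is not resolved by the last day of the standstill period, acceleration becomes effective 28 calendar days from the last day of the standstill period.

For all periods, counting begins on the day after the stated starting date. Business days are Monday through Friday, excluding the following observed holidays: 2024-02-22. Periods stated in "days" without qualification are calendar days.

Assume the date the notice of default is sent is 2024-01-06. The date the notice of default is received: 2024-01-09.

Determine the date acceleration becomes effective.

Adding 27 calendar days to 2024-01-06 gives 2024-02-02, which is the last day of the grace period.
From Friday, 2024-02-02, 10 business days (Feb 5, Feb 6, Feb 7, Feb 8, Feb 9, Feb 12, Feb 13, Feb 14, Feb 15, Feb 16, skipping weekends) brings us to Friday, 2024-02-16, which is the last day of the standstill period.
Adding 28 calendar days to 2024-02-16 gives 2024-03-15, which is the date acceleration becomes effective.

2024-03-15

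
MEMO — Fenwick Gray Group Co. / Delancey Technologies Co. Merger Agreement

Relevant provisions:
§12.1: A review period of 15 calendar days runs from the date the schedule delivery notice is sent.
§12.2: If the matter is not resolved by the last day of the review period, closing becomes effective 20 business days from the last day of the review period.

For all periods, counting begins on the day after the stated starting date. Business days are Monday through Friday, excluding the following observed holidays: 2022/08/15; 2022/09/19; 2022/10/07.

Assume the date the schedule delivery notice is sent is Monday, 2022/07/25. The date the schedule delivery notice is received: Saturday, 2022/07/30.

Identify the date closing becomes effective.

Adding 15 calendar days to 2022/07/25 gives 2022/08/09, which is the last day of the review period.
The date closing becomes effective: 20 business days after Tuesday, 2022/08/09, skipping weekends and the listed holiday on Aug 15 — Aug 10, Aug 11, Aug 12, Aug 16, …, Sep 5, Sep 6, Sep 7 — lands on Wednesday, 2022/09/07.

2022/09/07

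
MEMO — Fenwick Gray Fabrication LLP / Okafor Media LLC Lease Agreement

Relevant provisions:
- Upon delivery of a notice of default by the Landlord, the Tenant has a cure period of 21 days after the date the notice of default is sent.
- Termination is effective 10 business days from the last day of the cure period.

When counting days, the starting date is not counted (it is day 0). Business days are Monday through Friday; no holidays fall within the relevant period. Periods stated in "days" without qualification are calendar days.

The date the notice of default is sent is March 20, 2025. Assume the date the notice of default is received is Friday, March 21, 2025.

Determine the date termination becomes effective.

April 24, 2025

The last day of the cure period: March 20, 2025 + 21 days = April 10, 2025.
The date termination becomes effective: 10 business days after Thursday, April 10, 2025, skipping weekends — Apr 11, Apr 14, Apr 15, Apr 16, Apr 17, Apr 18, Apr 21, Apr 22, Apr 23, Apr 24 — lands on Thursday, April 24, 2025.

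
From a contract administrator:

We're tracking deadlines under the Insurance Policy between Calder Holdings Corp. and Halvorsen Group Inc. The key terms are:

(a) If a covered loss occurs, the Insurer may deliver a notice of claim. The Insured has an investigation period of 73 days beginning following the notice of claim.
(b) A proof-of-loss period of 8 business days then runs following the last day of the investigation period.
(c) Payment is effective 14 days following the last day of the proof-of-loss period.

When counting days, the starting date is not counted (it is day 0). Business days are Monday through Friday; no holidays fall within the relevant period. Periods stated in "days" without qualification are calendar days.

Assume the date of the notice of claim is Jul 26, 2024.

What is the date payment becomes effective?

Adding 73 calendar days to Jul 26, 2024 gives Oct 7, 2024, which is the last day of the investigation period.
The last day of the proof-of-loss period: 8 business days after Monday, Oct 7, 2024, skipping weekends — Oct 8, Oct 9, Oct 10, Oct 11, Oct 14, Oct 15, Oct 16, Oct 17 — lands on Thursday, Oct 17, 2024.
The date payment becomes effective: Oct 17, 2024 + 14 days = Oct 31, 2024.

Oct 31, 2024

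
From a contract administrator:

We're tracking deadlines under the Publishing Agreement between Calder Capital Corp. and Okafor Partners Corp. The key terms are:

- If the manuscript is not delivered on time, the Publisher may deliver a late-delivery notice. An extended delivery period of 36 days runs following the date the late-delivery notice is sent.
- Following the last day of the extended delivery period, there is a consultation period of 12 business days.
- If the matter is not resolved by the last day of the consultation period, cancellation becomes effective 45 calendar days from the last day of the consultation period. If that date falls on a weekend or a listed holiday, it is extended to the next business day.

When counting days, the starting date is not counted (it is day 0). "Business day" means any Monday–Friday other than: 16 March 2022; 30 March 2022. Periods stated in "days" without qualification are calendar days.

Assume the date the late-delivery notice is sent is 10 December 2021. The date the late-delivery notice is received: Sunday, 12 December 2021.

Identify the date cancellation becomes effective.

18 March 2022

The last day of the extended delivery period: 36 calendar days after 10 December 2021 is 15 January 2022.
From Saturday, 15 January 2022, 12 business days (Jan 17, Jan 18, Jan 19, Jan 20, …, Jan 28, Jan 31, Feb 1, skipping weekends) brings us to Tuesday, 1 February 2022, which is the last day of the consultation period.
The date cancellation becomes effective: 45 calendar days after 1 February 2022 is 18 March 2022. 18 March 2022 is a Friday and is not a listed holiday, so no roll-forward applies.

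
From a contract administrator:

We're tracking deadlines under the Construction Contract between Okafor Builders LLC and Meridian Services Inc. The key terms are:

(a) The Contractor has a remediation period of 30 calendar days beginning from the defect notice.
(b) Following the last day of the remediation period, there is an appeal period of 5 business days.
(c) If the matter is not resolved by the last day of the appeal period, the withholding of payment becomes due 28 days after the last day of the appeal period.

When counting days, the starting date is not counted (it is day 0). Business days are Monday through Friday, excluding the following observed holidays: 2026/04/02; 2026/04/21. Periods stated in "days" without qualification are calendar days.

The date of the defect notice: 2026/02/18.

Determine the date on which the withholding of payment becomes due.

2026/04/24

The last day of the remediation period: 2026/02/18 + 30 days = 2026/03/20.
The last day of the appeal period: counting 5 business days from Friday, 2026/03/20 (Mar 23, Mar 24, Mar 25, Mar 26, Mar 27, skipping weekends) reaches Friday, 2026/03/27.
The date on which the withholding of payment becomes due: 2026/03/27 + 28 days = 2026/04/24.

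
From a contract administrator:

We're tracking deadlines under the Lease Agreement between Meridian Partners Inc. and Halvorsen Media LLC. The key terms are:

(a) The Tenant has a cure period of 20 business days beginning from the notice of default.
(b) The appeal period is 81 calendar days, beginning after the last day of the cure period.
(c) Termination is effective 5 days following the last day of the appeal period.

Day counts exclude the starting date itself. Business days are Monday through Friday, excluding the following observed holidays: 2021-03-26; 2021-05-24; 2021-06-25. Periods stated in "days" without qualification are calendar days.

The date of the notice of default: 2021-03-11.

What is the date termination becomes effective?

2021-07-04

From Thursday, 2021-03-11, 20 business days (Mar 12, Mar 15, Mar 16, Mar 17, …, Apr 7, Apr 8, Apr 9, skipping weekends and the listed holiday on Mar 26) brings us to Friday, 2021-04-09, which is the last day of the cure period.
The last day of the appeal period: 2021-04-09 + 81 days = 2021-06-29.
Adding 5 calendar days to 2021-06-29 gives 2021-07-04, which is the date termination becomes effective.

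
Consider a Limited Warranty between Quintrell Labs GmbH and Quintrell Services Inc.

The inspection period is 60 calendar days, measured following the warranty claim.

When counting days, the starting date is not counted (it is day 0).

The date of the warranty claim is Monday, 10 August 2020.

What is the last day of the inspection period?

9 October 2020

The last day of the inspection period: 60 calendar days after 10 August 2020 is 9 October 2020.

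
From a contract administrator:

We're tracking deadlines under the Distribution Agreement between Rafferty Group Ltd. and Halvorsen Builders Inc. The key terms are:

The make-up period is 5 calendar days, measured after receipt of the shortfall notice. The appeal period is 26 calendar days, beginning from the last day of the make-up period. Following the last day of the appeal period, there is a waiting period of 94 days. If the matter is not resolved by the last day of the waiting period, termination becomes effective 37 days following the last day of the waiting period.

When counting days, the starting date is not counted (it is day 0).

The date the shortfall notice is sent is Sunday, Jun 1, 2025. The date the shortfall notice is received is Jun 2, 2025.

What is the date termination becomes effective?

Adding 5 calendar days to Jun 2, 2025 gives Jun 7, 2025, which is the last day of the make-up period.
The last day of the appeal period: Jun 7, 2025 + 26 days = Jul 3, 2025.
Adding 94 calendar days to Jul 3, 2025 gives Oct 5, 2025, which is the last day of the waiting period.
Adding 37 calendar days to Oct 5, 2025 gives Nov 11, 2025, which is the date termination becomes effective.

Nov 11, 2025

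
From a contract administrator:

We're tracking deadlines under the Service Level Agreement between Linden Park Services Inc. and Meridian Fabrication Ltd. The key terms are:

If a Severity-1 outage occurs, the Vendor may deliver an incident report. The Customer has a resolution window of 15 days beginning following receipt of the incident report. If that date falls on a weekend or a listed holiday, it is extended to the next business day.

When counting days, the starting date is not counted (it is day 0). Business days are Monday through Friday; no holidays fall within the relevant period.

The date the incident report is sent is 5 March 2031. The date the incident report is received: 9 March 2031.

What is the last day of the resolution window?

The last day of the resolution window: 15 calendar days after 9 March 2031 is 24 March 2031. 24 March 2031 is a Monday, so no roll-forward applies.

24 March 2031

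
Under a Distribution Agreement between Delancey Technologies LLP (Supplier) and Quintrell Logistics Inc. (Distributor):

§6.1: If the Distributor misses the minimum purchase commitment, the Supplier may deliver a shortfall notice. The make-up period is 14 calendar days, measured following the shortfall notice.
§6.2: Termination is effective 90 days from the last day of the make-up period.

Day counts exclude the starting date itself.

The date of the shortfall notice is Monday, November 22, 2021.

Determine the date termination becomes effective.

The last day of the make-up period: 14 calendar days after November 22, 2021 is December 6, 2021.
The date termination becomes effective: December 6, 2021 + 90 days = March 6, 2022.

March 6, 2022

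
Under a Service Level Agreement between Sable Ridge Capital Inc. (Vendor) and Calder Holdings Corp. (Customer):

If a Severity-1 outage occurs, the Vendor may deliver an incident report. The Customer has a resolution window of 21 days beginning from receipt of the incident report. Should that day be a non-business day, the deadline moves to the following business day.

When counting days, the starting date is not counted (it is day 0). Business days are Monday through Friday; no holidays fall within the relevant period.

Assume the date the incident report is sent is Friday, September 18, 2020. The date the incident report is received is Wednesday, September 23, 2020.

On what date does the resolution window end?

The last day of the resolution window: September 23, 2020 + 21 days = October 14, 2020. October 14, 2020 is a Wednesday, so no roll-forward applies.

October 14, 2020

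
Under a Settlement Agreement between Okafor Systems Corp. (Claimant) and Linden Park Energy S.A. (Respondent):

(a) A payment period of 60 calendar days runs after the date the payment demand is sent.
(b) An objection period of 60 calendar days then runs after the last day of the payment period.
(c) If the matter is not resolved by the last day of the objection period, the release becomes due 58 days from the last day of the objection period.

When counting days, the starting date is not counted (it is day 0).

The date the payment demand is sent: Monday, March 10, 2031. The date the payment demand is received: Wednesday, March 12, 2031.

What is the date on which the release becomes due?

The last day of the payment period: 60 calendar days after March 10, 2031 is May 9, 2031.
The last day of the objection period: 60 calendar days after May 9, 2031 is July 8, 2031.
The date on which the release becomes due: 58 calendar days after July 8, 2031 is September 4, 2031.

September 4, 2031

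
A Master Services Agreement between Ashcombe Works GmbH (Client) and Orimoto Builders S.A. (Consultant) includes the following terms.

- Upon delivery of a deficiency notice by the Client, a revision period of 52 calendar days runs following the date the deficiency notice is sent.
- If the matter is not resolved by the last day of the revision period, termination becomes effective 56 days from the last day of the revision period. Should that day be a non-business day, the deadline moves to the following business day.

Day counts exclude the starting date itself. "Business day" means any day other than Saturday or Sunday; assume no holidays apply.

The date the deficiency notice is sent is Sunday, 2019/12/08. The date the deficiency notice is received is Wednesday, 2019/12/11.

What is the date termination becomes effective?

2020/03/25

The last day of the revision period: 52 calendar days after 2019/12/08 is 2020/01/29.
Adding 56 calendar days to 2020/01/29 gives 2020/03/25, which is the date termination becomes effective. 2020/03/25 is a Wednesday, so no roll-forward applies.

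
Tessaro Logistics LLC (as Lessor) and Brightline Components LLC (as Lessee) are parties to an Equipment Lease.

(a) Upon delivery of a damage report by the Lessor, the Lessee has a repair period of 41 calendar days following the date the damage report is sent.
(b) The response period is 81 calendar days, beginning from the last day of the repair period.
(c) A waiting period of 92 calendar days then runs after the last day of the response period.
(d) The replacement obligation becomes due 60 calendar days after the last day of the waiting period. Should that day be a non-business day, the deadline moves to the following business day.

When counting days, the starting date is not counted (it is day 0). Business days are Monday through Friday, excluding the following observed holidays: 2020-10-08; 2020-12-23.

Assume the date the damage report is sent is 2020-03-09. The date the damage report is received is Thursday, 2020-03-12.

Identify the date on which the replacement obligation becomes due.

Adding 41 calendar days to 2020-03-09 gives 2020-04-19, which is the last day of the repair period.
The last day of the response period: 2020-04-19 + 81 days = 2020-07-09.
Adding 92 calendar days to 2020-07-09 gives 2020-10-09, which is the last day of the waiting period.
Adding 60 calendar days to 2020-10-09 gives 2020-12-08, which is the date on which the replacement obligation becomes due. 2020-12-08 is a Tuesday and is not a listed holiday, so no roll-forward applies.

2020-12-08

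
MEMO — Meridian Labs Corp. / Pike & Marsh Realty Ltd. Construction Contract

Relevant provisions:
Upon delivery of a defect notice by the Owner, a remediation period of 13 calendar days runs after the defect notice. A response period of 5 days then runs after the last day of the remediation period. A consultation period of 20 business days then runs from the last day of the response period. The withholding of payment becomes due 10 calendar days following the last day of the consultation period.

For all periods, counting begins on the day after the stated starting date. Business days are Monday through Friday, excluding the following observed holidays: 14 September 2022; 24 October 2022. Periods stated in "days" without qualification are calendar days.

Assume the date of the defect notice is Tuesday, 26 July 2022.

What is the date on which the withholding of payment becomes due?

Adding 13 calendar days to 26 July 2022 gives 8 August 2022, which is the last day of the remediation period.
The last day of the response period: 5 calendar days after 8 August 2022 is 13 August 2022.
The last day of the consultation period: 20 business days after Saturday, 13 August 2022, skipping weekends — Aug 15, Aug 16, Aug 17, Aug 18, …, Sep 7, Sep 8, Sep 9 — lands on Friday, 9 September 2022.
The date on which the withholding of payment becomes due: 10 calendar days after 9 September 2022 is 19 September 2022.

19 September 2022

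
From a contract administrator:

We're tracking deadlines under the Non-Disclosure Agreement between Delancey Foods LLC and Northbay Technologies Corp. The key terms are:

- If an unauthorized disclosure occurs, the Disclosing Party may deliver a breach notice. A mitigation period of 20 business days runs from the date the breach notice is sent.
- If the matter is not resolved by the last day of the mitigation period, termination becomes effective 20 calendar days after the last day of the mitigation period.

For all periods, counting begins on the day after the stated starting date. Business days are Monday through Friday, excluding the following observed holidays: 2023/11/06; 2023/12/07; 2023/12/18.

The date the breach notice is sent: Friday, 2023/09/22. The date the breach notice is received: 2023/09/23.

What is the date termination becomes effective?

From Friday, 2023/09/22, 20 business days (Sep 25, Sep 26, Sep 27, Sep 28, …, Oct 18, Oct 19, Oct 20, skipping weekends) brings us to Friday, 2023/10/20, which is the last day of the mitigation period.
The date termination becomes effective: 20 calendar days after 2023/10/20 is 2023/11/09.

2023/11/09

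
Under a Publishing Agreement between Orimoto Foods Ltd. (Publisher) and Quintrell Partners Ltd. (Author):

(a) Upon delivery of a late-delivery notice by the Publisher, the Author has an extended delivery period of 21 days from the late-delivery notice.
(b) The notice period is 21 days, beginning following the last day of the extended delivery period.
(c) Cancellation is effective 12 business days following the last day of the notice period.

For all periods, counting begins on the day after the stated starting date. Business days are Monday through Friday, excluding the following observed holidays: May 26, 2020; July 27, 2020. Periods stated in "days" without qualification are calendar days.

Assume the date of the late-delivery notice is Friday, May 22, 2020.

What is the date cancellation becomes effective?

The last day of the extended delivery period: 21 calendar days after May 22, 2020 is June 12, 2020.
The last day of the notice period: June 12, 2020 + 21 days = July 3, 2020.
From Friday, July 3, 2020, 12 business days (Jul 6, Jul 7, Jul 8, Jul 9, …, Jul 17, Jul 20, Jul 21, skipping weekends) brings us to Tuesday, July 21, 2020, which is the date cancellation becomes effective.

July 21, 2020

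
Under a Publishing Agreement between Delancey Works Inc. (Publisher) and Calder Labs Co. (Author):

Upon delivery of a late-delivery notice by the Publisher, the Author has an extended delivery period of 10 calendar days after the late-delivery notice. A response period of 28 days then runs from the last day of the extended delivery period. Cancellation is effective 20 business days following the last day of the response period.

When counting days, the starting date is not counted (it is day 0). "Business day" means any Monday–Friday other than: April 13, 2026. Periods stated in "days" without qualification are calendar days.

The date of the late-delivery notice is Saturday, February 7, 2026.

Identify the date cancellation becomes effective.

April 15, 2026

Adding 10 calendar days to February 7, 2026 gives February 17, 2026, which is the last day of the extended delivery period.
The last day of the response period: February 17, 2026 + 28 days = March 17, 2026.
The date cancellation becomes effective: 20 business days after Tuesday, March 17, 2026, skipping weekends and the listed holiday on Apr 13 — Mar 18, Mar 19, Mar 20, Mar 23, …, Apr 10, Apr 14, Apr 15 — lands on Wednesday, April 15, 2026.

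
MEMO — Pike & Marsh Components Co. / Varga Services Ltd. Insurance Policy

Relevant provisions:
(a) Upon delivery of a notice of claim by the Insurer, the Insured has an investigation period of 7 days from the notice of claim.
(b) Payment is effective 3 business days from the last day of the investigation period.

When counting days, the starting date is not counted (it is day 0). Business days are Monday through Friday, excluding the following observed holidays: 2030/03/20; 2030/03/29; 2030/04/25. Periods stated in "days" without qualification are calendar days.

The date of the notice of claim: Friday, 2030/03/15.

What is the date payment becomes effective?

Adding 7 calendar days to 2030/03/15 gives 2030/03/22, which is the last day of the investigation period.
The date payment becomes effective: counting 3 business days from Friday, 2030/03/22 (Mar 25, Mar 26, Mar 27, skipping weekends) reaches Wednesday, 2030/03/27.

2030/03/27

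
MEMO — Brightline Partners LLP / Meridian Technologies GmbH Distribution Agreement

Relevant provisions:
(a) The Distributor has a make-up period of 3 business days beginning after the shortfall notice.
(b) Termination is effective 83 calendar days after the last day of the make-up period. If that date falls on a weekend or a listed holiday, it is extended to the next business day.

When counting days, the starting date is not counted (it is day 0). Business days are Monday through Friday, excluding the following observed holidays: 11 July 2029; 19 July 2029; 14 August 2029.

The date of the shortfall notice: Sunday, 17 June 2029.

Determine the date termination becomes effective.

11 September 2029

The last day of the make-up period: 3 business days after Sunday, 17 June 2029, skipping weekends — Jun 18, Jun 19, Jun 20 — lands on Wednesday, 20 June 2029.
The date termination becomes effective: 83 calendar days after 20 June 2029 is 11 September 2029. 11 September 2029 is a Tuesday and is not a listed holiday, so no roll-forward applies.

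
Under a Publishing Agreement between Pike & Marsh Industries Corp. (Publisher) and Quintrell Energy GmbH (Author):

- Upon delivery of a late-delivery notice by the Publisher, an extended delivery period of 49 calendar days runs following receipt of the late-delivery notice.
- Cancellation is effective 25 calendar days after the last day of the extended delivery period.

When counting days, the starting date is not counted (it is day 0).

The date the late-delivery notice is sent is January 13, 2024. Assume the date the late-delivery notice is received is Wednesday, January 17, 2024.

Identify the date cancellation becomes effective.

March 31, 2024

Adding 49 calendar days to January 17, 2024 gives March 6, 2024, which is the last day of the extended delivery period.
The date cancellation becomes effective: March 6, 2024 + 25 days = March 31, 2024.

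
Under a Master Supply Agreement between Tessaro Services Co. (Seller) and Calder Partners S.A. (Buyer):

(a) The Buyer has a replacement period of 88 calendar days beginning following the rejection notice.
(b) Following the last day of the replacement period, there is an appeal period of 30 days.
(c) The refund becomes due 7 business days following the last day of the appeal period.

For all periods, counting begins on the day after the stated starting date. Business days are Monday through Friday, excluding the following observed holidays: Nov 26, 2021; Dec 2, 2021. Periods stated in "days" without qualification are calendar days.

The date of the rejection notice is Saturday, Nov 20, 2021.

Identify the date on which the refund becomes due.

Adding 88 calendar days to Nov 20, 2021 gives Feb 16, 2022, which is the last day of the replacement period.
The last day of the appeal period: Feb 16, 2022 + 30 days = Mar 18, 2022.
The date on which the refund becomes due: counting 7 business days from Friday, Mar 18, 2022 (Mar 21, Mar 22, Mar 23, Mar 24, Mar 25, Mar 28, Mar 29, skipping weekends) reaches Tuesday, Mar 29, 2022.

Mar 29, 2022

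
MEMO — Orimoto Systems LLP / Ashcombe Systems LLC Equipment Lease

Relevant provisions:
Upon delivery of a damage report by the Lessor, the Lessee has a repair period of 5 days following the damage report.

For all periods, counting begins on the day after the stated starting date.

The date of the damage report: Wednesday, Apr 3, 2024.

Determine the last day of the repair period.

The last day of the repair period: 5 calendar days after Apr 3, 2024 is Apr 8, 2024.

Apr 8, 2024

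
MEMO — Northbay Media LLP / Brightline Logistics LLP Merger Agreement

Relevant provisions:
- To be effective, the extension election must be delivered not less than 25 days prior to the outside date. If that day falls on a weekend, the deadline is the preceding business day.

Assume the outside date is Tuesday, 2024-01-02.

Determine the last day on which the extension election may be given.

2023-12-08

2024-01-02 minus 25 days is 2023-12-08. That is a Friday, so no adjustment is needed.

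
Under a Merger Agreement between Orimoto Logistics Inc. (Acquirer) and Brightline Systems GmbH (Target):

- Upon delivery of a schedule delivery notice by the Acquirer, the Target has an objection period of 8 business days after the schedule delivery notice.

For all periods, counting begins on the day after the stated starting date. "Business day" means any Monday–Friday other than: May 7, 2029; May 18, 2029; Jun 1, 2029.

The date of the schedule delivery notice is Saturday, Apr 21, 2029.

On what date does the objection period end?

The last day of the objection period: 8 business days after Saturday, Apr 21, 2029, skipping weekends — Apr 23, Apr 24, Apr 25, Apr 26, Apr 27, Apr 30, May 1, May 2 — lands on Wednesday, May 2, 2029.

May 2, 2029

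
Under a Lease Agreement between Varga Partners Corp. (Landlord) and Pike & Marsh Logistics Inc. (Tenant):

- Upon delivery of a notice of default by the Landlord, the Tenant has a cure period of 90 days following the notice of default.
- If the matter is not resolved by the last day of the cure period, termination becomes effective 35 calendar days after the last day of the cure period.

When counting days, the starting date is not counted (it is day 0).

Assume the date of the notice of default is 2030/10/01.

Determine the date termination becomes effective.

2031/02/03

Adding 90 calendar days to 2030/10/01 gives 2030/12/30, which is the last day of the cure period.
The date termination becomes effective: 2030/12/30 + 35 days = 2031/02/03.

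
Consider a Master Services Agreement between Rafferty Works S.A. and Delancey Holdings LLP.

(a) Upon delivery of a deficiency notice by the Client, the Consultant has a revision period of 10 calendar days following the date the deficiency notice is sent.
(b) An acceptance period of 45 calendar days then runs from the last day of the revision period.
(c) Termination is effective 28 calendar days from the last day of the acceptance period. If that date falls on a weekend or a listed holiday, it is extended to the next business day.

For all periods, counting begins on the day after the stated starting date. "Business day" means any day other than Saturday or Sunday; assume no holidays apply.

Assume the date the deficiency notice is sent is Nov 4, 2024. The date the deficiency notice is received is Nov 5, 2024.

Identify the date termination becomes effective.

Jan 27, 2025

The last day of the revision period: 10 calendar days after Nov 4, 2024 is Nov 14, 2024.
The last day of the acceptance period: Nov 14, 2024 + 45 days = Dec 29, 2024.
Adding 28 calendar days to Dec 29, 2024 gives Jan 26, 2025, which is the date termination becomes effective. That falls on a Sunday, so it rolls to the next business day, Monday, Jan 27, 2025.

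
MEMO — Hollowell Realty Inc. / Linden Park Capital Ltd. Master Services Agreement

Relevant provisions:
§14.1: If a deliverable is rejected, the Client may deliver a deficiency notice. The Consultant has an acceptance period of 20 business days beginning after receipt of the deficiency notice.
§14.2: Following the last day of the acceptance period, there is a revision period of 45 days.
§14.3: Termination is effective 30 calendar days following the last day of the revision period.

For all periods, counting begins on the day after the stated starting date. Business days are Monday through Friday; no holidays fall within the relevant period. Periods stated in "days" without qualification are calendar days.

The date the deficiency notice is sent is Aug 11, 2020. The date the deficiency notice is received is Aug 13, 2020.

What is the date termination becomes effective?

Nov 24, 2020

From Thursday, Aug 13, 2020, 20 business days (Aug 14, Aug 17, Aug 18, Aug 19, …, Sep 8, Sep 9, Sep 10, skipping weekends) brings us to Thursday, Sep 10, 2020, which is the last day of the acceptance period.
The last day of the revision period: 45 calendar days after Sep 10, 2020 is Oct 25, 2020.
The date termination becomes effective: 30 calendar days after Oct 25, 2020 is Nov 24, 2020.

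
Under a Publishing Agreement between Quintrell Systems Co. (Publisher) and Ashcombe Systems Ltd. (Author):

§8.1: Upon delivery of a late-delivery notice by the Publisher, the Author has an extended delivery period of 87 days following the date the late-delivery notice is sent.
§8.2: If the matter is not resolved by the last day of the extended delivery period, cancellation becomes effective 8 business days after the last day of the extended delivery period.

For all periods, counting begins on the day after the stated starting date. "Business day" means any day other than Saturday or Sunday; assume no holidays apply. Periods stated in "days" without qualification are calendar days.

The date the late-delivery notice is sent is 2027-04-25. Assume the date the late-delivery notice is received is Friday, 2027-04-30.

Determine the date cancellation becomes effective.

2027-08-02

Adding 87 calendar days to 2027-04-25 gives 2027-07-21, which is the last day of the extended delivery period.
The date cancellation becomes effective: counting 8 business days from Wednesday, 2027-07-21 (Jul 22, Jul 23, Jul 26, Jul 27, Jul 28, Jul 29, Jul 30, Aug 2, skipping weekends) reaches Monday, 2027-08-02.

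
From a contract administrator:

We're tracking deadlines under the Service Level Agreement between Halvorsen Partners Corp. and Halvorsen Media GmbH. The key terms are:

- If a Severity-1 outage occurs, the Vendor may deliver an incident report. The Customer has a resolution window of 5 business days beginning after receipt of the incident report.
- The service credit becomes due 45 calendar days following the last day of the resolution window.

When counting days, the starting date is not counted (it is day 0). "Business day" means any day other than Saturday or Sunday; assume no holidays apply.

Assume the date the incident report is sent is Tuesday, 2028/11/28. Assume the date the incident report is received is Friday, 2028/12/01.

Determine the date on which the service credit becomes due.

2029/01/22

From Friday, 2028/12/01, 5 business days (Dec 4, Dec 5, Dec 6, Dec 7, Dec 8, skipping weekends) brings us to Friday, 2028/12/08, which is the last day of the resolution window.
Adding 45 calendar days to 2028/12/08 gives 2029/01/22, which is the date on which the service credit becomes due.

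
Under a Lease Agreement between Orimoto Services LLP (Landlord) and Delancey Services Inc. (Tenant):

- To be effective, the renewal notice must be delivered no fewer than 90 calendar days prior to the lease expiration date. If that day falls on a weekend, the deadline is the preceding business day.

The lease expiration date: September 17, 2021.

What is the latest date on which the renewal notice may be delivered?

June 18, 2021

September 17, 2021 minus 90 days is June 19, 2021. That is a Saturday, so the deadline moves back to Friday, June 18, 2021.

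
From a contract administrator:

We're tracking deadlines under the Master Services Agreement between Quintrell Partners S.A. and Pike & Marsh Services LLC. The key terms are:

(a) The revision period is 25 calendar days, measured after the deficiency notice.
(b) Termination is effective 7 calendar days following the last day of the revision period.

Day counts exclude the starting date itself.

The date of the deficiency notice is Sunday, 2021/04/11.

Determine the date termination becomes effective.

2021/05/13

Adding 25 calendar days to 2021/04/11 gives 2021/05/06, which is the last day of the revision period.
The date termination becomes effective: 2021/05/06 + 7 days = 2021/05/13.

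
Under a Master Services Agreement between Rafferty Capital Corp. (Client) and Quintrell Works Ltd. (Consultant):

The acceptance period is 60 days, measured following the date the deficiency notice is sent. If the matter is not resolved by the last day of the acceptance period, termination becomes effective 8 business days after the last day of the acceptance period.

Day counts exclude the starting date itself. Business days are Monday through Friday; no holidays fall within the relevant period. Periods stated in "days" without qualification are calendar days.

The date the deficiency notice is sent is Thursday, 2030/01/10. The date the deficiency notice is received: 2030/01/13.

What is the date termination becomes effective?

Adding 60 calendar days to 2030/01/10 gives 2030/03/11, which is the last day of the acceptance period.
The date termination becomes effective: counting 8 business days from Monday, 2030/03/11 (Mar 12, Mar 13, Mar 14, Mar 15, Mar 18, Mar 19, Mar 20, Mar 21, skipping weekends) reaches Thursday, 2030/03/21.

2030/03/21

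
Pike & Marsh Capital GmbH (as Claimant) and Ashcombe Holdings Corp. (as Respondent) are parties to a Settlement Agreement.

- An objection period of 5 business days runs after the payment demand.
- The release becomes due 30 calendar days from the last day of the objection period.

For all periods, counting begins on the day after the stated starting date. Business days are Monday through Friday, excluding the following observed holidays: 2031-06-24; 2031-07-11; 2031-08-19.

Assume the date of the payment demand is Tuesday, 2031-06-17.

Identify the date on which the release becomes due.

The last day of the objection period: 5 business days after Tuesday, 2031-06-17, skipping weekends and the listed holiday on Jun 24 — Jun 18, Jun 19, Jun 20, Jun 23, Jun 25 — lands on Wednesday, 2031-06-25.
The date on which the release becomes due: 30 calendar days after 2031-06-25 is 2031-07-25.

2031-07-25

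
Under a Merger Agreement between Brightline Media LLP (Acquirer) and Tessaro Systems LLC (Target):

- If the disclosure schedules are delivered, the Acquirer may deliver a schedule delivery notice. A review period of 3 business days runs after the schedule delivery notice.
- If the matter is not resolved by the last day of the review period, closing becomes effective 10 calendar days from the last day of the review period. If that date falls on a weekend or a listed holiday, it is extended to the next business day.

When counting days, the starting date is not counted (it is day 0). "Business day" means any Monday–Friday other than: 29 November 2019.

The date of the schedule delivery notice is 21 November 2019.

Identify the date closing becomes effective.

The last day of the review period: counting 3 business days from Thursday, 21 November 2019 (Nov 22, Nov 25, Nov 26, skipping weekends) reaches Tuesday, 26 November 2019.
The date closing becomes effective: 10 calendar days after 26 November 2019 is 6 December 2019. 6 December 2019 is a Friday and is not a listed holiday, so no roll-forward applies.

6 December 2019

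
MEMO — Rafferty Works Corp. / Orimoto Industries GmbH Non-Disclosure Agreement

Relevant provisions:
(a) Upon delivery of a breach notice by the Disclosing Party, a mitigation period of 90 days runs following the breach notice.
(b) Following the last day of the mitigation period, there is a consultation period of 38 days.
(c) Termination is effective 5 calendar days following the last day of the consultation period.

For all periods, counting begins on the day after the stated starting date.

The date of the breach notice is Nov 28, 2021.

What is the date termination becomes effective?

The last day of the mitigation period: 90 calendar days after Nov 28, 2021 is Feb 26, 2022.
The last day of the consultation period: 38 calendar days after Feb 26, 2022 is Apr 5, 2022.
The date termination becomes effective: 5 calendar days after Apr 5, 2022 is Apr 10, 2022.

Apr 10, 2022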